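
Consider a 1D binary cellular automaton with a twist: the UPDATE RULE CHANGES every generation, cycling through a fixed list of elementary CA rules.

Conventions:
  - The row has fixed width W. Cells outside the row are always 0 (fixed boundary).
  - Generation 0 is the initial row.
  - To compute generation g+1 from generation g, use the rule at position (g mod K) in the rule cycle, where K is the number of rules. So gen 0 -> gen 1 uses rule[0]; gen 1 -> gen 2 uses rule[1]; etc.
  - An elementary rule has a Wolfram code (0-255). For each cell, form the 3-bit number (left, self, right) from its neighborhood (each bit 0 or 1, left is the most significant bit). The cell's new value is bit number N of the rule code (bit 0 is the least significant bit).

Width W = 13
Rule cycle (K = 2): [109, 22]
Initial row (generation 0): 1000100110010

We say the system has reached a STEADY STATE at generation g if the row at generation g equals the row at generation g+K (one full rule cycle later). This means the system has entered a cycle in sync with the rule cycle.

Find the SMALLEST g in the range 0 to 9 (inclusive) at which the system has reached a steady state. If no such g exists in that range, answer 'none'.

Gen 0: 1000100110010
Gen 1 (rule 109): 1010100110010
Gen 2 (rule 22): 1010111001111
Gen 3 (rule 109): 1111101001001
Gen 4 (rule 22): 0000001111111
Gen 5 (rule 109): 1111101000001
Gen 6 (rule 22): 0000001100011
Gen 7 (rule 109): 1111101101011
Gen 8 (rule 22): 0000000001000
Gen 9 (rule 109): 1111111101011
Gen 10 (rule 22): 0000000001000
Gen 11 (rule 109): 1111111101011

Answer: 8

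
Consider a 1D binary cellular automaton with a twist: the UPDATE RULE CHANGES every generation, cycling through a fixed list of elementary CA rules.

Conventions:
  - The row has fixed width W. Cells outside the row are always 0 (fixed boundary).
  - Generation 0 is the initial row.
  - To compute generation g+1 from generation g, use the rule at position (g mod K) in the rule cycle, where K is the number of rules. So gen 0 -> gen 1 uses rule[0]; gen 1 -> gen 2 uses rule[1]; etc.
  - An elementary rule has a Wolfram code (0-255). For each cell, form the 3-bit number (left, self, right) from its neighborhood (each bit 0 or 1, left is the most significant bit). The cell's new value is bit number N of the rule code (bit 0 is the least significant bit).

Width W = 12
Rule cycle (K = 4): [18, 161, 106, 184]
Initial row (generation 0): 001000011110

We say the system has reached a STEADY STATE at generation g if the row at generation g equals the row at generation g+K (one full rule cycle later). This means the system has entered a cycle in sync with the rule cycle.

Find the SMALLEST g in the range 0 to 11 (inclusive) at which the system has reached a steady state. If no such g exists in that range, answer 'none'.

Gen 0: 001000011110
Gen 1 (rule 18): 010100100001
Gen 2 (rule 161): 001000001100
Gen 3 (rule 106): 010000011100
Gen 4 (rule 184): 001000011010
Gen 5 (rule 18): 010100100001
Gen 6 (rule 161): 001000001100
Gen 7 (rule 106): 010000011100
Gen 8 (rule 184): 001000011010
Gen 9 (rule 18): 010100100001
Gen 10 (rule 161): 001000001100
Gen 11 (rule 106): 010000011100
Gen 12 (rule 184): 001000011010
Gen 13 (rule 18): 010100100001
Gen 14 (rule 161): 001000001100
Gen 15 (rule 106): 010000011100

Answer: 1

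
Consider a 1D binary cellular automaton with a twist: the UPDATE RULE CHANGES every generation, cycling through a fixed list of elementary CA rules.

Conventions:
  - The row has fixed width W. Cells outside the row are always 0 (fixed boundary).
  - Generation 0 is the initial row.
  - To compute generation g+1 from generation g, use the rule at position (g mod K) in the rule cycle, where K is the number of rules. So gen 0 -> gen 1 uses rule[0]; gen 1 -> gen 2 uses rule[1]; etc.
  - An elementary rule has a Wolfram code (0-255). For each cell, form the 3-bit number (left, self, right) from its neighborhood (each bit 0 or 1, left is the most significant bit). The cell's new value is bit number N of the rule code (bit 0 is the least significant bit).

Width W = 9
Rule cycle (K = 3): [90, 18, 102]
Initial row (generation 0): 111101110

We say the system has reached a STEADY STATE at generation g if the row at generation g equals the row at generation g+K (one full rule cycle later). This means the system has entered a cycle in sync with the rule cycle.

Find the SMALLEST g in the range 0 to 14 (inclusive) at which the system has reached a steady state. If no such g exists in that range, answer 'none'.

Answer: 14

Derivation:
Gen 0: 111101110
Gen 1 (rule 90): 100101011
Gen 2 (rule 18): 011000000
Gen 3 (rule 102): 101000000
Gen 4 (rule 90): 000100000
Gen 5 (rule 18): 001010000
Gen 6 (rule 102): 011110000
Gen 7 (rule 90): 110011000
Gen 8 (rule 18): 001100100
Gen 9 (rule 102): 010101100
Gen 10 (rule 90): 100001110
Gen 11 (rule 18): 010010001
Gen 12 (rule 102): 110110011
Gen 13 (rule 90): 110111111
Gen 14 (rule 18): 000000000
Gen 15 (rule 102): 000000000
Gen 16 (rule 90): 000000000
Gen 17 (rule 18): 000000000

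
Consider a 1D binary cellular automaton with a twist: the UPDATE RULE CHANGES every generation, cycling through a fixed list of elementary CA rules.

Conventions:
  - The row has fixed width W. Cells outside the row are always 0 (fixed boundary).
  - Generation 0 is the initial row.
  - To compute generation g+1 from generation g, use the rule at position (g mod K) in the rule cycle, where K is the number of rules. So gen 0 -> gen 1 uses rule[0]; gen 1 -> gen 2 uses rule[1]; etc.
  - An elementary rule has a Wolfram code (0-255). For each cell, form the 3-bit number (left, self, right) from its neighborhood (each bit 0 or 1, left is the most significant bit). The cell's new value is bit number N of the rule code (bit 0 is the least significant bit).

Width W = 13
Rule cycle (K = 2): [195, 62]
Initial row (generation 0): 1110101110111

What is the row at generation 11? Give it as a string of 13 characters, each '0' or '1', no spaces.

Answer: 0101101111000

Derivation:
Gen 0: 1110101110111
Gen 1 (rule 195): 0110000110011
Gen 2 (rule 62): 1101001101110
Gen 3 (rule 195): 0100010100110
Gen 4 (rule 62): 1110111111101
Gen 5 (rule 195): 0110011111100
Gen 6 (rule 62): 1101110000010
Gen 7 (rule 195): 0100110111100
Gen 8 (rule 62): 1111101100010
Gen 9 (rule 195): 0111100101100
Gen 10 (rule 62): 1100011111010
Gen 11 (rule 195): 0101101111000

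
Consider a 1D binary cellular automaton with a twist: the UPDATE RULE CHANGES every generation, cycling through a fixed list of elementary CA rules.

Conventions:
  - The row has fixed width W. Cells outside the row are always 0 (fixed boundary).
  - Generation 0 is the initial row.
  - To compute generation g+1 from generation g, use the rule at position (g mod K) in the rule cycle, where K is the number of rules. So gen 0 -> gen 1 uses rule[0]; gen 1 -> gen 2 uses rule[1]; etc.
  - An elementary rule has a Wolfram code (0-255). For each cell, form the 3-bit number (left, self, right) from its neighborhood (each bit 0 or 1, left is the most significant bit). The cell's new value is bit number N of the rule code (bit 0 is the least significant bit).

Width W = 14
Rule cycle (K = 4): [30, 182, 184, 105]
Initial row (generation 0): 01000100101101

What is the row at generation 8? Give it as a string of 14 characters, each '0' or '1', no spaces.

Answer: 00110000011010

Derivation:
Gen 0: 01000100101101
Gen 1 (rule 30): 11101111101001
Gen 2 (rule 182): 01010111011111
Gen 3 (rule 184): 00101110111110
Gen 4 (rule 105): 10011011100010
Gen 5 (rule 30): 11110010010111
Gen 6 (rule 182): 01101111111010
Gen 7 (rule 184): 01011111110101
Gen 8 (rule 105): 00110000011010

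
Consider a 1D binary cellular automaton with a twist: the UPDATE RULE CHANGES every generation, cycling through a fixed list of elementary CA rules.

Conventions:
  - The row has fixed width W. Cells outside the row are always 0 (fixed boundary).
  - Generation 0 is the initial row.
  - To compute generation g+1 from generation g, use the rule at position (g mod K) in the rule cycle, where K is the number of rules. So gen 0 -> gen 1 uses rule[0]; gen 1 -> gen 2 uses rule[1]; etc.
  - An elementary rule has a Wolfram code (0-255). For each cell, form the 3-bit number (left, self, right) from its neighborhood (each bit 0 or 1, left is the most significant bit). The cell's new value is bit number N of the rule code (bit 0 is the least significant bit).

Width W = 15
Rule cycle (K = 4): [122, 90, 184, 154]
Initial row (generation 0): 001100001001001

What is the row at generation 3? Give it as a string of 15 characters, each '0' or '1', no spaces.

Gen 0: 001100001001001
Gen 1 (rule 122): 011110010110110
Gen 2 (rule 90): 110011100110111
Gen 3 (rule 184): 101011010101110

Answer: 101011010101110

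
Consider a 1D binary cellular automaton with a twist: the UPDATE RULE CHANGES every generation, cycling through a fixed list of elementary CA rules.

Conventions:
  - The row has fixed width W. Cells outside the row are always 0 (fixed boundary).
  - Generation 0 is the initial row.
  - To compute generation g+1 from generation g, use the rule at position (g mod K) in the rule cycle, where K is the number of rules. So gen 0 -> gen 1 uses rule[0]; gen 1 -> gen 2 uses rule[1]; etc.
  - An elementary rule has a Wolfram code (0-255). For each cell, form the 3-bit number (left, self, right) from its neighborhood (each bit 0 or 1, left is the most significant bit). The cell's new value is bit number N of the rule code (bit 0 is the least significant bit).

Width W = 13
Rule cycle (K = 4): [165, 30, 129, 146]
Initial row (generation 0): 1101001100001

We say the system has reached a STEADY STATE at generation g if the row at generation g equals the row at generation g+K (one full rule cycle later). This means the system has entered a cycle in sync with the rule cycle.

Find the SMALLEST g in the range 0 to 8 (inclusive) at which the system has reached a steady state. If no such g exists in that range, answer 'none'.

Answer: none

Derivation:
Gen 0: 1101001100001
Gen 1 (rule 165): 0011000001101
Gen 2 (rule 30): 0110100011001
Gen 3 (rule 129): 0000001000000
Gen 4 (rule 146): 0000010100000
Gen 5 (rule 165): 1111011101111
Gen 6 (rule 30): 1000010001000
Gen 7 (rule 129): 0011000100011
Gen 8 (rule 146): 0100101010100
Gen 9 (rule 165): 0100111111101
Gen 10 (rule 30): 1111100000001
Gen 11 (rule 129): 0111001111100
Gen 12 (rule 146): 1010110111010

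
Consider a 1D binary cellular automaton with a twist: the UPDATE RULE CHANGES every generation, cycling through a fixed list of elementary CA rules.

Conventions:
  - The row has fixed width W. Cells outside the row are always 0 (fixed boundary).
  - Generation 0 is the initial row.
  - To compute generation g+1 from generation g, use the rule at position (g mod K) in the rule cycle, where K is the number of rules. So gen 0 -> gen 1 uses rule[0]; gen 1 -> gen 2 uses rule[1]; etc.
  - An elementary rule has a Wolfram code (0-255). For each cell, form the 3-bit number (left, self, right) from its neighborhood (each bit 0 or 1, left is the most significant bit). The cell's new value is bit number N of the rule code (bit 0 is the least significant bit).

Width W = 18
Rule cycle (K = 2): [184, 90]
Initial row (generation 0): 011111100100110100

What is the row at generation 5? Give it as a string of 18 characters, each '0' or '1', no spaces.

Answer: 000010100000100000

Derivation:
Gen 0: 011111100100110100
Gen 1 (rule 184): 011111010010101010
Gen 2 (rule 90): 110001001100000001
Gen 3 (rule 184): 101000101010000000
Gen 4 (rule 90): 000101000001000000
Gen 5 (rule 184): 000010100000100000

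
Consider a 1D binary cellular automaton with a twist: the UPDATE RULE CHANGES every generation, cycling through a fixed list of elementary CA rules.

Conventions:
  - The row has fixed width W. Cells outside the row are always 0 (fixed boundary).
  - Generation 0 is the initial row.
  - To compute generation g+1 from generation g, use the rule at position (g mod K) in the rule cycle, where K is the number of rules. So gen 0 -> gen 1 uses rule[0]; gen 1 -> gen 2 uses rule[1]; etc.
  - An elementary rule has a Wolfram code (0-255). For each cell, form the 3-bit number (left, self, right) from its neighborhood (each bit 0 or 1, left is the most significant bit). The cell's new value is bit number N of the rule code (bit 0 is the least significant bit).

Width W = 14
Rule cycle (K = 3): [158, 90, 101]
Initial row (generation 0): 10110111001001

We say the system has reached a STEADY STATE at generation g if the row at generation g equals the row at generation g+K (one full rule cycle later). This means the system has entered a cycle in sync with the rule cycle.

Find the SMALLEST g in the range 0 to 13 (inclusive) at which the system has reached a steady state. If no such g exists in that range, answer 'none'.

Gen 0: 10110111001001
Gen 1 (rule 158): 10100110111111
Gen 2 (rule 90): 00011110100001
Gen 3 (rule 101): 11000011101101
Gen 4 (rule 158): 10100111001001
Gen 5 (rule 90): 00011101110110
Gen 6 (rule 101): 11000110011010
Gen 7 (rule 158): 10101101110011
Gen 8 (rule 90): 00001101011111
Gen 9 (rule 101): 11100111100001
Gen 10 (rule 158): 11011111010011
Gen 11 (rule 90): 11010001001111
Gen 12 (rule 101): 01110101000001
Gen 13 (rule 158): 11100101100011
Gen 14 (rule 90): 10111001110111
Gen 15 (rule 101): 11001000011001
Gen 16 (rule 158): 10111100110111

Answer: none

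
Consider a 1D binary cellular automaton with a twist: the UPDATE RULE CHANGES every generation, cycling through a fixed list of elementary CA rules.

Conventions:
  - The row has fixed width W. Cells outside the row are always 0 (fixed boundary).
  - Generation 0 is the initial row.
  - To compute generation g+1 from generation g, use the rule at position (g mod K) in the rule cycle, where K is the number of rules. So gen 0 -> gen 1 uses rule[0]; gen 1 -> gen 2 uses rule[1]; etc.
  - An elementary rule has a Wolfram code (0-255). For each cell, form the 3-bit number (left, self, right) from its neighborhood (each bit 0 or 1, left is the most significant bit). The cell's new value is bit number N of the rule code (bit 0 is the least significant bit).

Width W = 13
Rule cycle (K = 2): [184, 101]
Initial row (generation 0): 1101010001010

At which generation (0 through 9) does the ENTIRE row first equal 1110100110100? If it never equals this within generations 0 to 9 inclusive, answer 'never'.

Answer: 7

Derivation:
Gen 0: 1101010001010
Gen 1 (rule 184): 1010101000101
Gen 2 (rule 101): 1111111010111
Gen 3 (rule 184): 1111110101110
Gen 4 (rule 101): 0000011110010
Gen 5 (rule 184): 0000011101001
Gen 6 (rule 101): 1111000111001
Gen 7 (rule 184): 1110100110100
Gen 8 (rule 101): 0011100011101
Gen 9 (rule 184): 0011010011010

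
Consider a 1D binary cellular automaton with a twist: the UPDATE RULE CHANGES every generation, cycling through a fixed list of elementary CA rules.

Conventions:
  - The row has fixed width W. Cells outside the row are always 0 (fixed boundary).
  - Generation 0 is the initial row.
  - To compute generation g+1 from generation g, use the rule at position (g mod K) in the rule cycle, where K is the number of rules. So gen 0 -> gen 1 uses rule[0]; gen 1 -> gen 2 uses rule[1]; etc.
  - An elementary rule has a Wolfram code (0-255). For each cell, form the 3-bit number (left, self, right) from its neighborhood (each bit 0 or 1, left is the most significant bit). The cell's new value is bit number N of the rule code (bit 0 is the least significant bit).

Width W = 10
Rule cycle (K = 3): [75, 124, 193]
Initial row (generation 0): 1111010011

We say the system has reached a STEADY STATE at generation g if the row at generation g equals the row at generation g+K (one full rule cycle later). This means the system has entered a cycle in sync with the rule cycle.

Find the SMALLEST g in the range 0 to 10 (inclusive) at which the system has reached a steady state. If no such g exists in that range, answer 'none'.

Gen 0: 1111010011
Gen 1 (rule 75): 1001000111
Gen 2 (rule 124): 1101100101
Gen 3 (rule 193): 0100100000
Gen 4 (rule 75): 1001001111
Gen 5 (rule 124): 1101101001
Gen 6 (rule 193): 0100100000
Gen 7 (rule 75): 1001001111
Gen 8 (rule 124): 1101101001
Gen 9 (rule 193): 0100100000
Gen 10 (rule 75): 1001001111
Gen 11 (rule 124): 1101101001
Gen 12 (rule 193): 0100100000
Gen 13 (rule 75): 1001001111

Answer: 3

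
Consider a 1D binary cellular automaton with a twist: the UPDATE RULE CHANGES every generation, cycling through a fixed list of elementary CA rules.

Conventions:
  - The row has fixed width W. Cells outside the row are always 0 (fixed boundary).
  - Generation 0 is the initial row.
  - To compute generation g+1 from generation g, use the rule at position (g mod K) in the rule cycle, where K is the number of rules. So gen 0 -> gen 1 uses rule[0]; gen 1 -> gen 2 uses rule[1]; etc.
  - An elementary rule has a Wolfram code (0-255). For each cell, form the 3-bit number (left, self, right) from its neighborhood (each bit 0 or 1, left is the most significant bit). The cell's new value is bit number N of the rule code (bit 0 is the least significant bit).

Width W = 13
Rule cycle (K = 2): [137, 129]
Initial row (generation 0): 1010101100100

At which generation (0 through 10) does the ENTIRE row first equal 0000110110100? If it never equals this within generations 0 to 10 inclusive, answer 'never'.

Answer: never

Derivation:
Gen 0: 1010101100100
Gen 1 (rule 137): 0000001000001
Gen 2 (rule 129): 1111100011100
Gen 3 (rule 137): 1111001011001
Gen 4 (rule 129): 0110000000000
Gen 5 (rule 137): 0100111111111
Gen 6 (rule 129): 0000011111110
Gen 7 (rule 137): 1111011111100
Gen 8 (rule 129): 0110001111001
Gen 9 (rule 137): 0100101110000
Gen 10 (rule 129): 0000000100111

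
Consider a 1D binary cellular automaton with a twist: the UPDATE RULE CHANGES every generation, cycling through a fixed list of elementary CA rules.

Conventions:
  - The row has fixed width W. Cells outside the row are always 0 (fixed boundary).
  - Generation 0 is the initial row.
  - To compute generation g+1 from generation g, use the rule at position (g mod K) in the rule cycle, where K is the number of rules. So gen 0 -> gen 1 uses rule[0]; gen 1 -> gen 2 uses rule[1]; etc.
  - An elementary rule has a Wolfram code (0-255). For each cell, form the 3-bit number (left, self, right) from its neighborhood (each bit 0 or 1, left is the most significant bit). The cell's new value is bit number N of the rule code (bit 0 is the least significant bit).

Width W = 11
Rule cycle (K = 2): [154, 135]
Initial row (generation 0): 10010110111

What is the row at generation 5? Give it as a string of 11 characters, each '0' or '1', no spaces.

Answer: 10100111000

Derivation:
Gen 0: 10010110111
Gen 1 (rule 154): 01100100110
Gen 2 (rule 135): 10001101000
Gen 3 (rule 154): 01011000100
Gen 4 (rule 135): 11000011101
Gen 5 (rule 154): 10100111000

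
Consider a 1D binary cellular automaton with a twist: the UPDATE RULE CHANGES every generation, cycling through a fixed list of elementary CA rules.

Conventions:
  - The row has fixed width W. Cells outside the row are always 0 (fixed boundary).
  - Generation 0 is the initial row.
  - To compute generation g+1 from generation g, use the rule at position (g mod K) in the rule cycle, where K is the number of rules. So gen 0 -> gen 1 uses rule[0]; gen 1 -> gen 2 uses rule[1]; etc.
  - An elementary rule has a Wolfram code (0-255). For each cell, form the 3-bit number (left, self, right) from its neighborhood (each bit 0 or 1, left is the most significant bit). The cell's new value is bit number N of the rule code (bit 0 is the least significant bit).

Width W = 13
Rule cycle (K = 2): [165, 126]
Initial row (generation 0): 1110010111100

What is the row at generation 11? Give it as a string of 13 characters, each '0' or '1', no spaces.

Gen 0: 1110010111100
Gen 1 (rule 165): 0100011011001
Gen 2 (rule 126): 1110111111111
Gen 3 (rule 165): 0101011111110
Gen 4 (rule 126): 1111110000011
Gen 5 (rule 165): 0111100111000
Gen 6 (rule 126): 1100111101100
Gen 7 (rule 165): 0000011010001
Gen 8 (rule 126): 0000111111011
Gen 9 (rule 165): 1110011110100
Gen 10 (rule 126): 1011110011110
Gen 11 (rule 165): 1101100001100

Answer: 1101100001100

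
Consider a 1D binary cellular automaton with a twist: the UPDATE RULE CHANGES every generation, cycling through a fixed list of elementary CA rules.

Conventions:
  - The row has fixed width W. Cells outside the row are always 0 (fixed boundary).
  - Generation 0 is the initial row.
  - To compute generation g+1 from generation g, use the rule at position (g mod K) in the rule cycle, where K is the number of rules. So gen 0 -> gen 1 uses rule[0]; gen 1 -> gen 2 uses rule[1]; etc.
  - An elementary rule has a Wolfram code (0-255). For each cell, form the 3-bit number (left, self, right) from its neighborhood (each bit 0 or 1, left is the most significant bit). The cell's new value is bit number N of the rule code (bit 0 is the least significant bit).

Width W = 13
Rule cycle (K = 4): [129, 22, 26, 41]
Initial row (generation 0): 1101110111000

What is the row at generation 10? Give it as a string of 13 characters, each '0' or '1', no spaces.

Answer: 1001000000100

Derivation:
Gen 0: 1101110111000
Gen 1 (rule 129): 0000100010011
Gen 2 (rule 22): 0001110111100
Gen 3 (rule 26): 0011000100010
Gen 4 (rule 41): 1010010001000
Gen 5 (rule 129): 0000000100011
Gen 6 (rule 22): 0000001110100
Gen 7 (rule 26): 0000011000010
Gen 8 (rule 41): 1111010011000
Gen 9 (rule 129): 0110000000011
Gen 10 (rule 22): 1001000000100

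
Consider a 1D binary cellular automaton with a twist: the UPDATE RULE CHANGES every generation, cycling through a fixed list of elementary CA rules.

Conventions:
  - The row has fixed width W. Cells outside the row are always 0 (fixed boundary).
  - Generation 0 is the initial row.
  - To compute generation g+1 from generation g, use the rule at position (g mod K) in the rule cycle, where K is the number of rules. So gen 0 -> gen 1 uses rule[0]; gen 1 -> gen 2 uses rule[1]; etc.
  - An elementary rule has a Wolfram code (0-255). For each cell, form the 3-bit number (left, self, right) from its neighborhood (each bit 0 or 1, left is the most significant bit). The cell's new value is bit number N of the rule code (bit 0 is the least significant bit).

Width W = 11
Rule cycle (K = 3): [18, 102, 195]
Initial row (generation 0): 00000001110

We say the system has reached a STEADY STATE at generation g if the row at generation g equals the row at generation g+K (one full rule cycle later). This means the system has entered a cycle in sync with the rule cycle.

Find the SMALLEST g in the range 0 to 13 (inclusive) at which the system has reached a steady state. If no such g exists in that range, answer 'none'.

Answer: 4

Derivation:
Gen 0: 00000001110
Gen 1 (rule 18): 00000010001
Gen 2 (rule 102): 00000110011
Gen 3 (rule 195): 11111010101
Gen 4 (rule 18): 00000000000
Gen 5 (rule 102): 00000000000
Gen 6 (rule 195): 11111111111
Gen 7 (rule 18): 00000000000
Gen 8 (rule 102): 00000000000
Gen 9 (rule 195): 11111111111
Gen 10 (rule 18): 00000000000
Gen 11 (rule 102): 00000000000
Gen 12 (rule 195): 11111111111
Gen 13 (rule 18): 00000000000
Gen 14 (rule 102): 00000000000
Gen 15 (rule 195): 11111111111
Gen 16 (rule 18): 00000000000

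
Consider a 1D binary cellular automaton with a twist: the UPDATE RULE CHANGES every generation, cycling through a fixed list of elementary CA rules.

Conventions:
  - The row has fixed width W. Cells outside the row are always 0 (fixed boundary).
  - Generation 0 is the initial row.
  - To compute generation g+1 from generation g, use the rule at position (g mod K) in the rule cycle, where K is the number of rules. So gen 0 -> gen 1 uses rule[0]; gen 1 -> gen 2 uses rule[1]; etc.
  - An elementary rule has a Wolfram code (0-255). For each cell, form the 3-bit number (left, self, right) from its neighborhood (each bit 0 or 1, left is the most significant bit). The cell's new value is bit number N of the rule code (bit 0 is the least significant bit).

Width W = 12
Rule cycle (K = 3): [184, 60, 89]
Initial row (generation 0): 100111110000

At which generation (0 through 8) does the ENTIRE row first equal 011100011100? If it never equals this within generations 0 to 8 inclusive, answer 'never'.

Answer: 2

Derivation:
Gen 0: 100111110000
Gen 1 (rule 184): 010111101000
Gen 2 (rule 60): 011100011100
Gen 3 (rule 89): 010111010111
Gen 4 (rule 184): 001110101110
Gen 5 (rule 60): 001001111001
Gen 6 (rule 89): 100101001100
Gen 7 (rule 184): 010010101010
Gen 8 (rule 60): 011011111111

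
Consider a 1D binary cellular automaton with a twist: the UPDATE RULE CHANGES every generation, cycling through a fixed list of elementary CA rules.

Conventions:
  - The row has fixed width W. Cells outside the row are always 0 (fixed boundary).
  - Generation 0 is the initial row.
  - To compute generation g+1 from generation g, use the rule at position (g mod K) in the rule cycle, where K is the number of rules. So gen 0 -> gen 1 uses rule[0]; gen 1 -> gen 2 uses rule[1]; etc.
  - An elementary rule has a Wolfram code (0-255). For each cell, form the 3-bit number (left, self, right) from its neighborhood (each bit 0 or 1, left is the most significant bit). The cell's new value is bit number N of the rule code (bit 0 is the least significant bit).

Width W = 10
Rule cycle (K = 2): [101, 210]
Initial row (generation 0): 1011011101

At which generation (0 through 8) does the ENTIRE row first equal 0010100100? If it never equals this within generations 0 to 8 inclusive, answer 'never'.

Answer: never

Derivation:
Gen 0: 1011011101
Gen 1 (rule 101): 1101100111
Gen 2 (rule 210): 0100111011
Gen 3 (rule 101): 0100001101
Gen 4 (rule 210): 1010010100
Gen 5 (rule 101): 1110011101
Gen 6 (rule 210): 0111101100
Gen 7 (rule 101): 0000110101
Gen 8 (rule 210): 0001010000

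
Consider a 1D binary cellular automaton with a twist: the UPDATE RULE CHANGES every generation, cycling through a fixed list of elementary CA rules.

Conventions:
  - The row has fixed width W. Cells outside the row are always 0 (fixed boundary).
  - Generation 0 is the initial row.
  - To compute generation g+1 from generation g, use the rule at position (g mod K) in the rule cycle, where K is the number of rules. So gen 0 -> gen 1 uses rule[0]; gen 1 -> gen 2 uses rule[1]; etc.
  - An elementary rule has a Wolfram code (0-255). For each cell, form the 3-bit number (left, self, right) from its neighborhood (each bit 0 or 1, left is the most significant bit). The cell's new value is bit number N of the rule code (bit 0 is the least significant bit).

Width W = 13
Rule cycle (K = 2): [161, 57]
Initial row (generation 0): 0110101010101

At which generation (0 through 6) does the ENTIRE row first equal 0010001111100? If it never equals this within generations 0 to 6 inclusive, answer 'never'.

Answer: never

Derivation:
Gen 0: 0110101010101
Gen 1 (rule 161): 0001010101010
Gen 2 (rule 57): 1100101010101
Gen 3 (rule 161): 0000010101010
Gen 4 (rule 57): 1111001010101
Gen 5 (rule 161): 0110000101010
Gen 6 (rule 57): 0101110010101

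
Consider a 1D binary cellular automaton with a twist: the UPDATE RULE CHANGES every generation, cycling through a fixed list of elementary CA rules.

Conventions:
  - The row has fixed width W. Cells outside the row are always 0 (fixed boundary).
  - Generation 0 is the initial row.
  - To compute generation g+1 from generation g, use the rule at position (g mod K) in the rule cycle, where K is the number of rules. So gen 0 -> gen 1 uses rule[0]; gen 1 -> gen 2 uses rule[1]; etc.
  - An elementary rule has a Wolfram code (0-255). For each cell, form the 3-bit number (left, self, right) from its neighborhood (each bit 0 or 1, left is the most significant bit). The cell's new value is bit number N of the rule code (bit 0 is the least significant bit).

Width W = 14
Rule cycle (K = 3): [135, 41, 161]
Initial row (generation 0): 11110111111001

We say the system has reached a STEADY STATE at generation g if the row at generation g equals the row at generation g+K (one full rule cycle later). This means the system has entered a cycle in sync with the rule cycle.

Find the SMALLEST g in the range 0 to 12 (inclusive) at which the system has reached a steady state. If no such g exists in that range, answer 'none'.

Answer: 9

Derivation:
Gen 0: 11110111111001
Gen 1 (rule 135): 01100011110011
Gen 2 (rule 41): 01001010000010
Gen 3 (rule 161): 00000100111000
Gen 4 (rule 135): 11111101010011
Gen 5 (rule 41): 10000010100010
Gen 6 (rule 161): 00111001001000
Gen 7 (rule 135): 11010011011011
Gen 8 (rule 41): 10100010110110
Gen 9 (rule 161): 01001001001000
Gen 10 (rule 135): 11011011011011
Gen 11 (rule 41): 10110110110110
Gen 12 (rule 161): 01001001001000
Gen 13 (rule 135): 11011011011011
Gen 14 (rule 41): 10110110110110
Gen 15 (rule 161): 01001001001000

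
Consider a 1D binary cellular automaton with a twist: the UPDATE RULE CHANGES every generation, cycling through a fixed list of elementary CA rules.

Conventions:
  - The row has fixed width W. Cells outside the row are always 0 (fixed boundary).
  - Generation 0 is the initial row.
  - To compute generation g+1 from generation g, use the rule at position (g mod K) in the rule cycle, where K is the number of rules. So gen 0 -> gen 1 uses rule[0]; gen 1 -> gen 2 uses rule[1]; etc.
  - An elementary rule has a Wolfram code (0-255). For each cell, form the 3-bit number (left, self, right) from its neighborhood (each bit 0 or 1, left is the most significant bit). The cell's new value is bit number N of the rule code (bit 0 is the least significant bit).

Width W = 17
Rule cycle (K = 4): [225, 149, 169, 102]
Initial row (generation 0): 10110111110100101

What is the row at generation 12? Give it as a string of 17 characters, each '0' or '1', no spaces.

Answer: 10111101010000110

Derivation:
Gen 0: 10110111110100101
Gen 1 (rule 225): 01011011111000010
Gen 2 (rule 149): 01000001110111011
Gen 3 (rule 169): 00011101101110110
Gen 4 (rule 102): 00100110110011010
Gen 5 (rule 225): 10000011010001100
Gen 6 (rule 149): 11111000011100011
Gen 7 (rule 169): 11110011011001010
Gen 8 (rule 102): 00010101101011110
Gen 9 (rule 225): 11001010110101110
Gen 10 (rule 149): 00101010000100101
Gen 11 (rule 169): 10010100110000010
Gen 12 (rule 102): 10111101010000110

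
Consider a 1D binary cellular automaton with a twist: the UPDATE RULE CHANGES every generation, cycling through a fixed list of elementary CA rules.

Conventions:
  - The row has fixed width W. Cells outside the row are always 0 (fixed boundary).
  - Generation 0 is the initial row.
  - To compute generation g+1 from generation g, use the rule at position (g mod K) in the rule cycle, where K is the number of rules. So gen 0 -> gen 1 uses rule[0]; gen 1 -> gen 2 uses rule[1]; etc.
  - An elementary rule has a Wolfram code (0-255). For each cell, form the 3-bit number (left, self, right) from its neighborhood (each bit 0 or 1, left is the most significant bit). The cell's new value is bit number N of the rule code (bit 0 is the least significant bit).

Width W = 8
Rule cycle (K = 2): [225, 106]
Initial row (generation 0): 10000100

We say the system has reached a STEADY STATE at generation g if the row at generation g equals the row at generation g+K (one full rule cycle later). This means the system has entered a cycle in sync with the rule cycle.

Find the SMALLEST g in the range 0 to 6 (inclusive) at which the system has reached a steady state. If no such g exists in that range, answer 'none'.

Answer: none

Derivation:
Gen 0: 10000100
Gen 1 (rule 225): 00110001
Gen 2 (rule 106): 01110010
Gen 3 (rule 225): 00110000
Gen 4 (rule 106): 01110000
Gen 5 (rule 225): 00110111
Gen 6 (rule 106): 01111101
Gen 7 (rule 225): 00111110
Gen 8 (rule 106): 01100010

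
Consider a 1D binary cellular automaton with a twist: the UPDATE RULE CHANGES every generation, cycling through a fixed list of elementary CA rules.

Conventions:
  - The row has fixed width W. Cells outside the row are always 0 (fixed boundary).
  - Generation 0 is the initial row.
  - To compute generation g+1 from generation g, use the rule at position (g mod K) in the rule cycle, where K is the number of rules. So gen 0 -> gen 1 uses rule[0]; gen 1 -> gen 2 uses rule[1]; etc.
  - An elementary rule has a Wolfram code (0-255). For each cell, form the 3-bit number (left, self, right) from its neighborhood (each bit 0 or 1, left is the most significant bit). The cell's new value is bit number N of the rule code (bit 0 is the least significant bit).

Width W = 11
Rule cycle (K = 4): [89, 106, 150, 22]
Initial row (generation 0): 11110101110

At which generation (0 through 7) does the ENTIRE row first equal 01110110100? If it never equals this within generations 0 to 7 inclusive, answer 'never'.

Gen 0: 11110101110
Gen 1 (rule 89): 10010001011
Gen 2 (rule 106): 00100010111
Gen 3 (rule 150): 01110110010
Gen 4 (rule 22): 10000001111
Gen 5 (rule 89): 01111101001
Gen 6 (rule 106): 11000110010
Gen 7 (rule 150): 00101001111

Answer: never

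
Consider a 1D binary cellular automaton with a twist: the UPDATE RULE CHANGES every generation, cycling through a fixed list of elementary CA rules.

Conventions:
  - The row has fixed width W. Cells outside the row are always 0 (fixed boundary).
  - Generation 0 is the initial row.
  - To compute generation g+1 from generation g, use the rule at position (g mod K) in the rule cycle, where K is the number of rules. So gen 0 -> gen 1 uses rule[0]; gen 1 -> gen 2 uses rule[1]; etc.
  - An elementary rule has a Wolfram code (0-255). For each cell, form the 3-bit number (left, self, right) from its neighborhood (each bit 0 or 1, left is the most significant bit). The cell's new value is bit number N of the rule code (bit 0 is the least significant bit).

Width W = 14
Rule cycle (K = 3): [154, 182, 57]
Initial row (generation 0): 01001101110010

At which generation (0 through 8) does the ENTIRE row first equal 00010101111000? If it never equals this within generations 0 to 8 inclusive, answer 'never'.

Gen 0: 01001101110010
Gen 1 (rule 154): 10111001101101
Gen 2 (rule 182): 11010110010011
Gen 3 (rule 57): 10101101001010
Gen 4 (rule 154): 00001000110001
Gen 5 (rule 182): 00011101001011
Gen 6 (rule 57): 11010010100110
Gen 7 (rule 154): 10001100011101
Gen 8 (rule 182): 11010010101011

Answer: never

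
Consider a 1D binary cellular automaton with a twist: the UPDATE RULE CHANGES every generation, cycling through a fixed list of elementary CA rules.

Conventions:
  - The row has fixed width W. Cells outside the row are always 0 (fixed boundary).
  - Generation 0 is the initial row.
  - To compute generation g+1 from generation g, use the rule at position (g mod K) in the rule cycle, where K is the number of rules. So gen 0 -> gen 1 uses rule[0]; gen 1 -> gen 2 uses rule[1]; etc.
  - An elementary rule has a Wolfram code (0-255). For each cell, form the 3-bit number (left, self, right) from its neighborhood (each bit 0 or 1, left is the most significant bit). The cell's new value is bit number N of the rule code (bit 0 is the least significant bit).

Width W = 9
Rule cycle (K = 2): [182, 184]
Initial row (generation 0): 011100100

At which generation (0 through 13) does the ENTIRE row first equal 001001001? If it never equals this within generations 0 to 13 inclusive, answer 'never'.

Answer: 5

Derivation:
Gen 0: 011100100
Gen 1 (rule 182): 101011110
Gen 2 (rule 184): 010111101
Gen 3 (rule 182): 111011011
Gen 4 (rule 184): 110110110
Gen 5 (rule 182): 001001001
Gen 6 (rule 184): 000100100
Gen 7 (rule 182): 001111110
Gen 8 (rule 184): 001111101
Gen 9 (rule 182): 010111011
Gen 10 (rule 184): 001110110
Gen 11 (rule 182): 010101001
Gen 12 (rule 184): 001010100
Gen 13 (rule 182): 011111110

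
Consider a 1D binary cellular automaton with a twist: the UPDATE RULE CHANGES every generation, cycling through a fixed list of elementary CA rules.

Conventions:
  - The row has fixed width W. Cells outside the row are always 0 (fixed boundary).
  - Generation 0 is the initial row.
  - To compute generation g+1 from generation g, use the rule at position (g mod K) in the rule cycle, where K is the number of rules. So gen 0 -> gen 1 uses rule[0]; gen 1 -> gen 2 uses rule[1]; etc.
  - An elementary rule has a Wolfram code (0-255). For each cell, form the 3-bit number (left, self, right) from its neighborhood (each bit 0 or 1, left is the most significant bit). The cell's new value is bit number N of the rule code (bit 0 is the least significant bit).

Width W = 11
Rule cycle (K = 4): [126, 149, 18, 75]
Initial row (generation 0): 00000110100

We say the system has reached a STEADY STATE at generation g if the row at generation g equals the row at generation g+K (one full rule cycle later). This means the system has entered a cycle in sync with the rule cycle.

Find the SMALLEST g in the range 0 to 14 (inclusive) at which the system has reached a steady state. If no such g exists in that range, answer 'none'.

Answer: 3

Derivation:
Gen 0: 00000110100
Gen 1 (rule 126): 00001111110
Gen 2 (rule 149): 11100111101
Gen 3 (rule 18): 00011000000
Gen 4 (rule 75): 11111011111
Gen 5 (rule 126): 10001110001
Gen 6 (rule 149): 11100101101
Gen 7 (rule 18): 00011000000
Gen 8 (rule 75): 11111011111
Gen 9 (rule 126): 10001110001
Gen 10 (rule 149): 11100101101
Gen 11 (rule 18): 00011000000
Gen 12 (rule 75): 11111011111
Gen 13 (rule 126): 10001110001
Gen 14 (rule 149): 11100101101
Gen 15 (rule 18): 00011000000
Gen 16 (rule 75): 11111011111
Gen 17 (rule 126): 10001110001
Gen 18 (rule 149): 11100101101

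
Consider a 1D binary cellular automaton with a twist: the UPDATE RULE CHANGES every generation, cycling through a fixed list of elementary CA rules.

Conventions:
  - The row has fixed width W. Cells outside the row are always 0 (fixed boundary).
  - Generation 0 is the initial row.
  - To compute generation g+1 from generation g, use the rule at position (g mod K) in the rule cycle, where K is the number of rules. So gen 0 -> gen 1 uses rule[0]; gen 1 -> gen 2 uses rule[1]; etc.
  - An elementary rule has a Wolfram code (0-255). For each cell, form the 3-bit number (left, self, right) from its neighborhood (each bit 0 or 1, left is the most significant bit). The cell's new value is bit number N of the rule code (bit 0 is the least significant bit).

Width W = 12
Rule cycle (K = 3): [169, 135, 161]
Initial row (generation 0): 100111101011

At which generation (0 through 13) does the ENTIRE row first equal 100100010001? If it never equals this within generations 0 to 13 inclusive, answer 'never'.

Gen 0: 100111101011
Gen 1 (rule 169): 000111010110
Gen 2 (rule 135): 111010010000
Gen 3 (rule 161): 010100000111
Gen 4 (rule 169): 001001110110
Gen 5 (rule 135): 111010100000
Gen 6 (rule 161): 010101001111
Gen 7 (rule 169): 001010001110
Gen 8 (rule 135): 111010110100
Gen 9 (rule 161): 010101001001
Gen 10 (rule 169): 001010000000
Gen 11 (rule 135): 111010111111
Gen 12 (rule 161): 010101011110
Gen 13 (rule 169): 001010111100

Answer: never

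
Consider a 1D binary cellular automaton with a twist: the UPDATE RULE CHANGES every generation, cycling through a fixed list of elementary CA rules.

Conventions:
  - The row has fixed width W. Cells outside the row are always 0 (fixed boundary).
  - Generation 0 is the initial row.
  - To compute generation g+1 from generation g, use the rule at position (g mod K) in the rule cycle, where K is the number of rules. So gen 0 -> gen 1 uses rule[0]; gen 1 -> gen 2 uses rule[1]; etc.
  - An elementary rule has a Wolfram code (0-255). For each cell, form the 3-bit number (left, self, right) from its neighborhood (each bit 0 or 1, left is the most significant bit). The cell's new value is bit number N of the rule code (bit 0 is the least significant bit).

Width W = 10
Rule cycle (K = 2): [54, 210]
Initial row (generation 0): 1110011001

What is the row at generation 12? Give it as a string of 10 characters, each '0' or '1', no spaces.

Gen 0: 1110011001
Gen 1 (rule 54): 0001100111
Gen 2 (rule 210): 0010111011
Gen 3 (rule 54): 0111000100
Gen 4 (rule 210): 1011101010
Gen 5 (rule 54): 1100011111
Gen 6 (rule 210): 0110101111
Gen 7 (rule 54): 1001110000
Gen 8 (rule 210): 0110111000
Gen 9 (rule 54): 1001000100
Gen 10 (rule 210): 0110101010
Gen 11 (rule 54): 1001111111
Gen 12 (rule 210): 0110111111

Answer: 0110111111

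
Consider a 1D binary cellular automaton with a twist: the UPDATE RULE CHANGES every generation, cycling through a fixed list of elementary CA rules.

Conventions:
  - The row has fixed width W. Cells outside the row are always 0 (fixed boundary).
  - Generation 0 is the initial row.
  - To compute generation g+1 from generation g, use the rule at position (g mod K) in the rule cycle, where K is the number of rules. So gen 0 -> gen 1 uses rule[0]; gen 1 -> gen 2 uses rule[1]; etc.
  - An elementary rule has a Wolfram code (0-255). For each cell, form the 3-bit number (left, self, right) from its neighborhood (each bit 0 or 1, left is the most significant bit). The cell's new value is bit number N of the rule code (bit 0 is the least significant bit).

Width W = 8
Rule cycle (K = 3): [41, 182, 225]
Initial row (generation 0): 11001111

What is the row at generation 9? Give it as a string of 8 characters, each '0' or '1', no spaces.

Gen 0: 11001111
Gen 1 (rule 41): 10001000
Gen 2 (rule 182): 11011100
Gen 3 (rule 225): 01101101
Gen 4 (rule 41): 01011010
Gen 5 (rule 182): 11100111
Gen 6 (rule 225): 01100011
Gen 7 (rule 41): 01001010
Gen 8 (rule 182): 11111111
Gen 9 (rule 225): 01111111

Answer: 01111111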